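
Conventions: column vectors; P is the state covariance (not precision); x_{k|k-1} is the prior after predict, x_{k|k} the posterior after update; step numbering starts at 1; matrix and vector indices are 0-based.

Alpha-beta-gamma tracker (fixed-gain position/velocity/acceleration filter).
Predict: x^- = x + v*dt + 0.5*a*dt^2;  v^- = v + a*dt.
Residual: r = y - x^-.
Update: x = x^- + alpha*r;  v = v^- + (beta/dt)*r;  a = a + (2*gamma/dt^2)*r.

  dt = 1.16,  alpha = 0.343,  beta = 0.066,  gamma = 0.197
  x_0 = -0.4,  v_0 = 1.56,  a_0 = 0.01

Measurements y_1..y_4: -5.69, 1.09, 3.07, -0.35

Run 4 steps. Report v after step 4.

v_post = -2.0432

step 1: x_pred=1.4163  r=-7.1063  x^+=-1.0211  v^+=1.1673  a^+=-2.0708
step 2: x_pred=-1.0603  r=2.1503  x^+=-0.3228  v^+=-1.1125  a^+=-1.4411
step 3: x_pred=-2.5828  r=5.6528  x^+=-0.6439  v^+=-2.4626  a^+=0.2140
step 4: x_pred=-3.3565  r=3.0065  x^+=-2.3253  v^+=-2.0432  a^+=1.0944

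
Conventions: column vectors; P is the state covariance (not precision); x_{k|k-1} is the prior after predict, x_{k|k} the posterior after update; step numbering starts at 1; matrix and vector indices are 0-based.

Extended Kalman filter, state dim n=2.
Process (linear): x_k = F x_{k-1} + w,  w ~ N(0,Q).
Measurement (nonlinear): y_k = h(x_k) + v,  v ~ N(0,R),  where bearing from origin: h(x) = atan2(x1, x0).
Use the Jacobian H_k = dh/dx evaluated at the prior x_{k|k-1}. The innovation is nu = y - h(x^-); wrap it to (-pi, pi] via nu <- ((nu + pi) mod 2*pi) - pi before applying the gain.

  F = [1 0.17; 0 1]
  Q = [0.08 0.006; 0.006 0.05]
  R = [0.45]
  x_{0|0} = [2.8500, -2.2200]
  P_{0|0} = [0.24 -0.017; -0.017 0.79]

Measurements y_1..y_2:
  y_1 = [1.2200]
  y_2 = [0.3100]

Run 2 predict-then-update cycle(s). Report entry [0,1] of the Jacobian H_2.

step 1: x^-=[2.4726, -2.2200]  P^-=[0.3371 0.1233; 0.1233 0.8400]  H_jac=[0.2010 0.2239]  S=[0.5168]  K=[0.1845; 0.4119]  nu=[1.9516]  x^+=[2.8327, -1.4161]  P^+=[0.3195 0.0840; 0.0840 0.7523]
step 2: x^-=[2.5920, -1.4161]  P^-=[0.4498 0.2179; 0.2179 0.8023]  H_jac=[0.1623 0.2971]  S=[0.5537]  K=[0.2488; 0.4944]  nu=[0.8100]  x^+=[2.7935, -1.0156]  P^+=[0.4155 0.1498; 0.1498 0.6670]

H_jac[0,1] = 0.2971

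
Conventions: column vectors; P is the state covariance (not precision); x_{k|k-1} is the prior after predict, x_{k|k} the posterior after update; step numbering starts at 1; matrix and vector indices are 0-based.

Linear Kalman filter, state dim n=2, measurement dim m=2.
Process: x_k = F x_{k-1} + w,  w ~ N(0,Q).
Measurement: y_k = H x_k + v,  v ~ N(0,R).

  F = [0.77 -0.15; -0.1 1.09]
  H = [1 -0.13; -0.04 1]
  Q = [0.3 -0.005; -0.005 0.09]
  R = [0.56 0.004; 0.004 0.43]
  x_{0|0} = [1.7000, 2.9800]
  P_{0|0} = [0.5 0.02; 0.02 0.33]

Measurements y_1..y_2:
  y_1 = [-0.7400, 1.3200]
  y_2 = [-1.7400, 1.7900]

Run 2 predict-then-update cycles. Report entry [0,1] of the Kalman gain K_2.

K[0,1] = -0.0303

step 1: x^-=[0.8620, 3.0782]  P^-=[0.5993 -0.0804; -0.0804 0.4827]  S=[1.1883 -0.1635; -0.1635 0.9201]  K=[0.5100 -0.0228; -0.0490 0.5194]  nu=[-1.2018, -1.7237]  x^+=[0.2884, 2.2417]  P^+=[0.2860 0.0037; 0.0037 0.2233]
step 2: x^-=[-0.1142, 2.4146]  P^-=[0.4737 -0.0604; -0.0604 0.3574]  S=[1.0555 -0.1221; -0.1221 0.7930]  K=[0.4528 -0.0303; -0.0496 0.4461]  nu=[-1.3119, -0.6292]  x^+=[-0.6891, 2.1991]  P^+=[0.2533 -0.0011; -0.0011 0.1916]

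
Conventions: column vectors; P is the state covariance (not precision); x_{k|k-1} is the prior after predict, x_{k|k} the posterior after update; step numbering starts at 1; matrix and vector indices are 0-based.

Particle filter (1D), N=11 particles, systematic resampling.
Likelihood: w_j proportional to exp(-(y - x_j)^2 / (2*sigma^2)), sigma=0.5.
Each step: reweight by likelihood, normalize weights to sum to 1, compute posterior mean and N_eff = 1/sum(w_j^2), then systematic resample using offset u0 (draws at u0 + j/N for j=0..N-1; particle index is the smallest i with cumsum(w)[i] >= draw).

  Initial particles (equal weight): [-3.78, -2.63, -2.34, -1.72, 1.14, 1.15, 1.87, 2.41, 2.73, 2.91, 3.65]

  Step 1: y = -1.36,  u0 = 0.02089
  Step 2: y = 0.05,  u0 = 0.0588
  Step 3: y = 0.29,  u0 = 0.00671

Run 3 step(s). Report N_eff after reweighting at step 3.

step 1: w=[0.0000, 0.0415, 0.1529, 0.8056, 0.0000, 0.0000, 0.0000, 0.0000, 0.0000, 0.0000, 0.0000]  mean=-1.8525  Neff=1.4835  idx=[1, 2, 3, 3, 3, 3, 3, 3, 3, 3, 3]
step 2: w=[0.0000, 0.0006, 0.1110, 0.1110, 0.1110, 0.1110, 0.1110, 0.1110, 0.1110, 0.1110, 0.1110]  mean=-1.7204  Neff=9.0121  idx=[2, 3, 4, 4, 5, 6, 7, 8, 9, 9, 10]
step 3: w=[0.0909, 0.0909, 0.0909, 0.0909, 0.0909, 0.0909, 0.0909, 0.0909, 0.0909, 0.0909, 0.0909]  mean=-1.7200  Neff=11.0000  idx=[0, 1, 2, 3, 4, 5, 6, 7, 8, 9, 10]

N_eff = 11.0000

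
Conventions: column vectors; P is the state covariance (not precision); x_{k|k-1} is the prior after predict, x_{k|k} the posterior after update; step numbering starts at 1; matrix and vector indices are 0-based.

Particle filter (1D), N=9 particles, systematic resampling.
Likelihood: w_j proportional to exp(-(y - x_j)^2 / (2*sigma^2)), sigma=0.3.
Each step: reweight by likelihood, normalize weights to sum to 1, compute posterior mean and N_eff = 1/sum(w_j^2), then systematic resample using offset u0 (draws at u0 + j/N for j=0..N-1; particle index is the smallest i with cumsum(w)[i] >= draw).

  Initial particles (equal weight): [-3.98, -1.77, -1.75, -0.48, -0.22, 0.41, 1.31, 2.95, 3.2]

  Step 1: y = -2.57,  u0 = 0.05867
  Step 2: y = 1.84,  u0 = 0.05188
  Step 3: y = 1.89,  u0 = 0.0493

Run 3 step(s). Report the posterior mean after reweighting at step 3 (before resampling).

post_mean = -1.7536

step 1: w=[0.0003, 0.5447, 0.4550, 0.0000, 0.0000, 0.0000, 0.0000, 0.0000, 0.0000]  mean=-1.7616  Neff=1.9852  idx=[1, 1, 1, 1, 1, 2, 2, 2, 2]
step 2: w=[0.0719, 0.0719, 0.0719, 0.0719, 0.0719, 0.1601, 0.1601, 0.1601, 0.1601]  mean=-1.7572  Neff=7.7893  idx=[0, 2, 3, 5, 5, 6, 7, 7, 8]
step 3: w=[0.0606, 0.0606, 0.0606, 0.1364, 0.1364, 0.1364, 0.1364, 0.1364, 0.1364]  mean=-1.7536  Neff=8.1570  idx=[0, 2, 3, 4, 5, 6, 6, 7, 8]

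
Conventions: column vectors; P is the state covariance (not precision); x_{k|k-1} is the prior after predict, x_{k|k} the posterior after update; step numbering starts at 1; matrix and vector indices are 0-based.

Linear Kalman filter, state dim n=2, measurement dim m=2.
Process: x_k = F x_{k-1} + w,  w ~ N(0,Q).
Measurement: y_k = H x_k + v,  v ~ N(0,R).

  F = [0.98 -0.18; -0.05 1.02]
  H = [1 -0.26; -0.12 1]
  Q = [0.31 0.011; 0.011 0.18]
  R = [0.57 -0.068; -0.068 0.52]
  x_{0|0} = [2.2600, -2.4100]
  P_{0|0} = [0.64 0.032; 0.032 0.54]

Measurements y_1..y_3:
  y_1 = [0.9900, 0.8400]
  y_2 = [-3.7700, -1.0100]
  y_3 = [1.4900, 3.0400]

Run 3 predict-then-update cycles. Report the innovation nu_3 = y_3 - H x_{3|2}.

step 1: x^-=[2.6486, -2.5712]  P^-=[0.9309 -0.0872; -0.0872 0.7402]  S=[1.5963 -0.4621; -0.4621 1.2945]  K=[0.6166 0.0664; -0.0082 0.5769]  nu=[-2.3271, 3.7290]  x^+=[1.4614, -0.4007]  P^+=[0.3561 0.0354; 0.0354 0.3048]
step 2: x^-=[1.5043, -0.4818]  P^-=[0.6494 -0.0268; -0.0268 0.4944]  S=[1.2668 -0.3021; -0.3021 1.0302]  K=[0.5311 0.0541; -0.0080 0.4807]  nu=[-5.3996, -0.3477]  x^+=[-1.3820, -0.6059]  P^+=[0.3065 0.0288; 0.0288 0.2540]
step 3: x^-=[-1.2453, -0.5489]  P^-=[0.6024 -0.0216; -0.0216 0.4421]  S=[1.2136 -0.2775; -0.2775 0.9759]  K=[0.5124 0.0495; -0.0089 0.4531]  nu=[2.5926, 3.4395]  x^+=[0.2533, 0.9864]  P^+=[0.2955 0.0264; 0.0264 0.2394]

innov = [2.5926, 3.4395]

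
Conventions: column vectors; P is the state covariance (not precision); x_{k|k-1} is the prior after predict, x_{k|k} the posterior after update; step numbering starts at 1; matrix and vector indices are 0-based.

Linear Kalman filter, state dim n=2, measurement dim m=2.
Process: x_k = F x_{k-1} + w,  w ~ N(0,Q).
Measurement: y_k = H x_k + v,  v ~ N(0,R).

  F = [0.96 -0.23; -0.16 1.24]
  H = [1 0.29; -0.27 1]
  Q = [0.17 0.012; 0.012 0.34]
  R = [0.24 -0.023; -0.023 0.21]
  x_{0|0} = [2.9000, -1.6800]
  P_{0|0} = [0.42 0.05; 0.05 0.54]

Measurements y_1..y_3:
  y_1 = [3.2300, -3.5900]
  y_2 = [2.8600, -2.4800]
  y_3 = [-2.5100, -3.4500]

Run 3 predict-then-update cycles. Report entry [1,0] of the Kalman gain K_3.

K[1,0] = 0.1794

step 1: x^-=[3.1704, -2.5472]  P^-=[0.5636 -0.1452; -0.1452 1.1612]  S=[0.8170 0.0278; 0.0278 1.4907]  K=[0.6454 -0.2115; 0.2072 0.8014]  nu=[0.7983, -0.1868]  x^+=[3.7252, -2.5315]  P^+=[0.1641 -0.0149; -0.0149 0.1595]
step 2: x^-=[4.1584, -3.7350]  P^-=[0.3363 -0.0770; -0.0770 0.5954]  S=[0.5817 -0.0121; -0.0121 0.8715]  K=[0.5359 -0.1851; 0.1792 0.7095]  nu=[-0.2152, 2.3778]  x^+=[3.6029, -2.0865]  P^+=[0.1370 -0.0142; -0.0142 0.1410]
step 3: x^-=[3.9387, -3.1637]  P^-=[0.3100 -0.0667; -0.0667 0.5660]  S=[0.5589 -0.0040; -0.0040 0.8346]  K=[0.5187 -0.1777; 0.1794 0.7006]  nu=[-5.5312, 0.7771]  x^+=[0.9313, -3.6115]  P^+=[0.1325 -0.0135; -0.0135 0.1394]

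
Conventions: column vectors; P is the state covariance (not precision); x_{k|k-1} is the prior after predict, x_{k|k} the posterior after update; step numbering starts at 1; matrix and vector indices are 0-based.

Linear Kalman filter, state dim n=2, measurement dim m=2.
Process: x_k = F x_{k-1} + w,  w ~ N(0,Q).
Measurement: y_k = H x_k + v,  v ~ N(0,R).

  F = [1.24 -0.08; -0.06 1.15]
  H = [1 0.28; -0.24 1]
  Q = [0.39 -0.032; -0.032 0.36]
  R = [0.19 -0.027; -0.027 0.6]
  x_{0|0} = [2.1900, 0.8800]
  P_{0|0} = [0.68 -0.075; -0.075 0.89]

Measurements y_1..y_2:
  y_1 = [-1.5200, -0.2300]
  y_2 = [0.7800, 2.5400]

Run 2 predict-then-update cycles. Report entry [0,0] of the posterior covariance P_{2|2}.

P_post[0,0] = 0.1666

step 1: x^-=[2.6452, 0.8806]  P^-=[1.4561 -0.2718; -0.2718 1.5498]  S=[1.6155 -0.1960; -0.1960 2.3642]  K=[0.8307 -0.1939; 0.1852 0.6985]  nu=[-4.4118, -0.4758]  x^+=[-0.9276, -0.2686]  P^+=[0.1892 -0.0934; -0.0934 0.3917]
step 2: x^-=[-1.1288, -0.2532]  P^-=[0.7020 -0.2157; -0.2157 0.8916]  S=[0.8411 -0.1470; -0.1470 1.6355]  K=[0.7333 -0.1690; 0.1434 0.5897]  nu=[1.9797, 2.5223]  x^+=[-0.1033, 1.5181]  P^+=[0.1666 -0.0812; -0.0812 0.3304]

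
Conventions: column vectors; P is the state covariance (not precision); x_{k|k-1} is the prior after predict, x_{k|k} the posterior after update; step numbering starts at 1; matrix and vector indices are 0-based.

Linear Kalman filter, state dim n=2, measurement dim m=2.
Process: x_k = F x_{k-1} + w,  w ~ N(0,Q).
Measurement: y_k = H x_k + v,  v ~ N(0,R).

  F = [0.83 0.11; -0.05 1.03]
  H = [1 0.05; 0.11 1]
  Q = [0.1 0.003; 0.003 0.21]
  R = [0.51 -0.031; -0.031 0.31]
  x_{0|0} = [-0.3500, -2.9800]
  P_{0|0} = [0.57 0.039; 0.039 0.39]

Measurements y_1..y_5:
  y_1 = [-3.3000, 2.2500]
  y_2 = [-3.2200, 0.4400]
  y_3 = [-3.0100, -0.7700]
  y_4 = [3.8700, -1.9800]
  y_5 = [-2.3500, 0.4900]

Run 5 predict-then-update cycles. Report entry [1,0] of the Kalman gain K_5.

step 1: x^-=[-0.6183, -3.0519]  P^-=[0.5045 0.0567; 0.0567 0.6212]  S=[1.0217 0.1125; 0.1125 0.9497]  K=[0.4899 0.0600; 0.0133 0.6590]  nu=[-2.5291, 5.3699]  x^+=[-1.5350, 0.4535]  P^+=[0.2492 -0.0240; -0.0240 0.2065]
step 2: x^-=[-1.2242, 0.5438]  P^-=[0.2698 -0.0043; -0.0043 0.4322]  S=[0.7804 0.0159; 0.0159 0.7445]  K=[0.3449 0.0267; 0.0103 0.5797]  nu=[-2.0230, 0.0308]  x^+=[-1.9210, 0.5408]  P^+=[0.1761 -0.0218; -0.0218 0.1818]
step 3: x^-=[-1.5350, 0.6531]  P^-=[0.2196 -0.0022; -0.0022 0.4055]  S=[0.7304 0.0112; 0.0112 0.7177]  K=[0.3001 0.0259; 0.0161 0.5644]  nu=[-1.5077, -1.2543]  x^+=[-2.0198, -0.0791]  P^+=[0.1531 -0.0181; -0.0181 0.1765]
step 4: x^-=[-1.6852, 0.0195]  P^-=[0.2043 0.0012; 0.0012 0.3995]  S=[0.7155 0.0127; 0.0127 0.7122]  K=[0.2852 0.0282; 0.0197 0.5607]  nu=[5.5542, -1.8142]  x^+=[-0.1524, -0.8883]  P^+=[0.1454 -0.0161; -0.0161 0.1750]
step 5: x^-=[-0.2242, -0.9073]  P^-=[0.1993 0.0031; 0.0031 0.3977]  S=[0.7106 0.0140; 0.0140 0.7108]  K=[0.2801 0.0298; 0.0214 0.5595]  nu=[-2.0804, 1.4220]  x^+=[-0.7647, -0.1562]  P^+=[0.1427 -0.0152; -0.0152 0.1745]

K[1,0] = 0.0214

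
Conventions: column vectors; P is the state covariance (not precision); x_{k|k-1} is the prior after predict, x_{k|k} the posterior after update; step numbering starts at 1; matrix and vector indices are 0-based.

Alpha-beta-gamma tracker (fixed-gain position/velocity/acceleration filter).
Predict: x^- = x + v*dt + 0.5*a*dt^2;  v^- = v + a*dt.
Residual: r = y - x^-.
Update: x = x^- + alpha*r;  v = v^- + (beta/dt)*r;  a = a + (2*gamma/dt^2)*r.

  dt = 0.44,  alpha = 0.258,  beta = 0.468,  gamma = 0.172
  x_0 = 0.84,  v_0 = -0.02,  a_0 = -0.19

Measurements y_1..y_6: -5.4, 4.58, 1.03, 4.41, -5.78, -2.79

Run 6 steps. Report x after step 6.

x_post = 4.0535

step 1: x_pred=0.8128  r=-6.2128  x^+=-0.7901  v^+=-6.7118  a^+=-11.2293
step 2: x_pred=-4.8303  r=9.4103  x^+=-2.4024  v^+=-1.6435  a^+=5.4914
step 3: x_pred=-2.5940  r=3.6240  x^+=-1.6590  v^+=4.6273  a^+=11.9308
step 4: x_pred=1.5319  r=2.8781  x^+=2.2745  v^+=12.9381  a^+=17.0448
step 5: x_pred=9.6172  r=-15.3972  x^+=5.6447  v^+=4.0608  a^+=-10.3138
step 6: x_pred=6.4331  r=-9.2231  x^+=4.0535  v^+=-10.2872  a^+=-26.7019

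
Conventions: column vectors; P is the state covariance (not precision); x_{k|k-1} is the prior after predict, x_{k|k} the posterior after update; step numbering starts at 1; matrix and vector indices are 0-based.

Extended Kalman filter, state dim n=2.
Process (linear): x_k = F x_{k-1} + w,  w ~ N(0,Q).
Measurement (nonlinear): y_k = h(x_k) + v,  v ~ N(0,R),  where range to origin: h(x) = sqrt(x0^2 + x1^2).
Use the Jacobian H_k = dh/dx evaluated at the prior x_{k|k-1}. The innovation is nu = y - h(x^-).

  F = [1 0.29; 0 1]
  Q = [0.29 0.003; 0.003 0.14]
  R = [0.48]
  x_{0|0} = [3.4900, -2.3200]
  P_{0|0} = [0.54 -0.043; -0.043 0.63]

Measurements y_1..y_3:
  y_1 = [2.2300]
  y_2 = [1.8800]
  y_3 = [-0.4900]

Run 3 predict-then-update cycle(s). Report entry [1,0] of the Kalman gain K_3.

K[1,0] = -0.4435

step 1: x^-=[2.8172, -2.3200]  P^-=[0.8580 0.1427; 0.1427 0.7700]  H_jac=[0.7719 -0.6357]  S=[1.1624]  K=[0.4918; -0.3263]  nu=[-1.4195]  x^+=[2.1191, -1.8568]  P^+=[0.5769 0.3292; 0.3292 0.6462]
step 2: x^-=[1.5807, -1.8568]  P^-=[1.1122 0.5196; 0.5196 0.7862]  H_jac=[0.6482 -0.7615]  S=[0.8902]  K=[0.3654; -0.2941]  nu=[-0.5585]  x^+=[1.3766, -1.6925]  P^+=[0.9934 0.6153; 0.6153 0.7092]
step 3: x^-=[0.8858, -1.6925]  P^-=[1.6999 0.8240; 0.8240 0.8492]  H_jac=[0.4637 -0.8860]  S=[0.8351]  K=[0.0696; -0.4435]  nu=[-2.4003]  x^+=[0.7186, -0.6281]  P^+=[1.6958 0.8498; 0.8498 0.6850]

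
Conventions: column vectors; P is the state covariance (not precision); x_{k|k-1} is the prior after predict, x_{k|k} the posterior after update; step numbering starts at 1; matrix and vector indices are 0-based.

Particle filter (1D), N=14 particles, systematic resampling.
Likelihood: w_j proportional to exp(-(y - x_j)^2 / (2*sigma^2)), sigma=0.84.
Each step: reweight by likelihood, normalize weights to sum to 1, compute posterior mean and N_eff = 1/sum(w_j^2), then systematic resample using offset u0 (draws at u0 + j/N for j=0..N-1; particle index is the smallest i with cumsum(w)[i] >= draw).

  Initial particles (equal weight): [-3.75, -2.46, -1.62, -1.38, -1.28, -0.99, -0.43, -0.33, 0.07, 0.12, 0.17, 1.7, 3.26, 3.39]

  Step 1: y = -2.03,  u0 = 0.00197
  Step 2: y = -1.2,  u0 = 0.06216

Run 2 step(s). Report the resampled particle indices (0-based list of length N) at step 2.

step 1: w=[0.0295, 0.2103, 0.2128, 0.1777, 0.1609, 0.1114, 0.0391, 0.0309, 0.0105, 0.0091, 0.0078, 0.0000, 0.0000, 0.0000]  mean=-1.5580  Neff=6.1345  idx=[0, 1, 1, 1, 2, 2, 2, 3, 3, 4, 4, 4, 5, 6]
step 2: w=[0.0010, 0.0318, 0.0318, 0.0318, 0.0865, 0.0865, 0.0865, 0.0958, 0.0958, 0.0976, 0.0976, 0.0976, 0.0950, 0.0644]  mean=-1.4202  Neff=11.6778  idx=[2, 4, 5, 6, 6, 7, 8, 9, 9, 10, 11, 12, 12, 13]

resampled_idx = [2, 4, 5, 6, 6, 7, 8, 9, 9, 10, 11, 12, 12, 13]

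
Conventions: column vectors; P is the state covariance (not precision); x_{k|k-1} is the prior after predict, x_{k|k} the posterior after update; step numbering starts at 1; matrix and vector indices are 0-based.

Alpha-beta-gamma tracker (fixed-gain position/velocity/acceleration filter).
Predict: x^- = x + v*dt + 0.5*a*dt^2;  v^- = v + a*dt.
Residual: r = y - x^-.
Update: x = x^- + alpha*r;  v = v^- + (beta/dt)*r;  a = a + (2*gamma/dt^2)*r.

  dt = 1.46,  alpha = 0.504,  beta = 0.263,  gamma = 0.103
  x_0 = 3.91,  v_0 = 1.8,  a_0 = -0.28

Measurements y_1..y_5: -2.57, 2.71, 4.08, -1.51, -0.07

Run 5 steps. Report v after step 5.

v_post = -1.8254

step 1: x_pred=6.2396  r=-8.8096  x^+=1.7995  v^+=-0.1957  a^+=-1.1314
step 2: x_pred=0.3080  r=2.4020  x^+=1.5186  v^+=-1.4148  a^+=-0.8992
step 3: x_pred=-1.5055  r=5.5855  x^+=1.3096  v^+=-1.7216  a^+=-0.3594
step 4: x_pred=-1.5870  r=0.0770  x^+=-1.5482  v^+=-2.2325  a^+=-0.3520
step 5: x_pred=-5.1828  r=5.1128  x^+=-2.6059  v^+=-1.8254  a^+=0.1421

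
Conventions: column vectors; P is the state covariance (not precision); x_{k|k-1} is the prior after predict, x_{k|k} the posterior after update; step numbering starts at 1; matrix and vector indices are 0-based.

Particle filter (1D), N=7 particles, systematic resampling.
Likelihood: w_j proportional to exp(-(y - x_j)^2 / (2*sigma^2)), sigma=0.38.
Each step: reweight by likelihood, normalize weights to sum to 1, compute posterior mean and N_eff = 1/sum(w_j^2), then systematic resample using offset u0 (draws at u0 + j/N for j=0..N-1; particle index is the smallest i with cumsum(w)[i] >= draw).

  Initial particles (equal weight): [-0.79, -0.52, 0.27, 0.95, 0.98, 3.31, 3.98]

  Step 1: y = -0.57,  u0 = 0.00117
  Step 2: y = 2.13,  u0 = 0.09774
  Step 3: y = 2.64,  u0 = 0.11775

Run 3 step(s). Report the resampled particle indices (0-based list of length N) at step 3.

step 1: w=[0.4394, 0.5151, 0.0451, 0.0002, 0.0001, 0.0000, 0.0000]  mean=-0.6025  Neff=2.1716  idx=[0, 0, 0, 0, 1, 1, 1]
step 2: w=[0.0018, 0.0018, 0.0018, 0.0018, 0.3309, 0.3309, 0.3309]  mean=-0.5220  Neff=3.0438  idx=[4, 4, 5, 5, 6, 6, 6]
step 3: w=[0.1429, 0.1429, 0.1429, 0.1429, 0.1429, 0.1429, 0.1429]  mean=-0.5200  Neff=7.0000  idx=[0, 1, 2, 3, 4, 5, 6]

resampled_idx = [0, 1, 2, 3, 4, 5, 6]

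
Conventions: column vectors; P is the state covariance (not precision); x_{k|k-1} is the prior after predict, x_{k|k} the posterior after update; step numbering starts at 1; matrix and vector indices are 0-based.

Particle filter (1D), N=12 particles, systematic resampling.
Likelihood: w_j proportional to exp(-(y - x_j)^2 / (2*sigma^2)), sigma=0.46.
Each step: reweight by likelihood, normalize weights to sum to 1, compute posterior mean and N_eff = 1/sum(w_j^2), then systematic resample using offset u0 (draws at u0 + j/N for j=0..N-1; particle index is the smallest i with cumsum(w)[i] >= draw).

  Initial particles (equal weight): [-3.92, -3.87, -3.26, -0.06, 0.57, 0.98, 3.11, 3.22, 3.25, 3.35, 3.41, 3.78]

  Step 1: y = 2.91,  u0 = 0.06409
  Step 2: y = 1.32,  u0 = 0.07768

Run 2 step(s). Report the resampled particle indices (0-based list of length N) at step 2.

step 1: w=[0.0000, 0.0000, 0.0000, 0.0000, 0.0000, 0.0000, 0.2381, 0.2085, 0.1991, 0.1656, 0.1449, 0.0438]  mean=3.2733  Neff=5.2594  idx=[6, 6, 6, 7, 7, 8, 8, 9, 9, 10, 10, 11]
step 2: w=[0.2124, 0.2124, 0.2124, 0.0814, 0.0814, 0.0620, 0.0620, 0.0243, 0.0243, 0.0136, 0.0136, 0.0003]  mean=3.1653  Neff=6.3374  idx=[0, 0, 1, 1, 1, 2, 2, 3, 4, 5, 6, 10]

resampled_idx = [0, 0, 1, 1, 1, 2, 2, 3, 4, 5, 6, 10]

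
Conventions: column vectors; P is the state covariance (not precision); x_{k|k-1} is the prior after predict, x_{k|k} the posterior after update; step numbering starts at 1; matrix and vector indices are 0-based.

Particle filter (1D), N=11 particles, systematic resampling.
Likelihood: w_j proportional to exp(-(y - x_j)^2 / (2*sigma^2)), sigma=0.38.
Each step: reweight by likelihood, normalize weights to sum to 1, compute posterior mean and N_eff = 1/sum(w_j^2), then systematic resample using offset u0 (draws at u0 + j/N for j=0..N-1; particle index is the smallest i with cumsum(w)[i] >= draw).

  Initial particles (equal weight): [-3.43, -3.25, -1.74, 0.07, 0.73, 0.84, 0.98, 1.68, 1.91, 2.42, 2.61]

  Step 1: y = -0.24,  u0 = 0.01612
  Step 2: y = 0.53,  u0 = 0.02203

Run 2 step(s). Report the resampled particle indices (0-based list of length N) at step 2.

resampled_idx = [0, 1, 2, 3, 4, 5, 6, 7, 8, 9, 10]

step 1: w=[0.0000, 0.0000, 0.0005, 0.9201, 0.0494, 0.0226, 0.0074, 0.0000, 0.0000, 0.0000, 0.0000]  mean=0.1258  Neff=1.1771  idx=[3, 3, 3, 3, 3, 3, 3, 3, 3, 3, 4]
step 2: w=[0.0847, 0.0847, 0.0847, 0.0847, 0.0847, 0.0847, 0.0847, 0.0847, 0.0847, 0.0847, 0.1534]  mean=0.1712  Neff=10.5041  idx=[0, 1, 2, 3, 4, 5, 6, 7, 8, 9, 10]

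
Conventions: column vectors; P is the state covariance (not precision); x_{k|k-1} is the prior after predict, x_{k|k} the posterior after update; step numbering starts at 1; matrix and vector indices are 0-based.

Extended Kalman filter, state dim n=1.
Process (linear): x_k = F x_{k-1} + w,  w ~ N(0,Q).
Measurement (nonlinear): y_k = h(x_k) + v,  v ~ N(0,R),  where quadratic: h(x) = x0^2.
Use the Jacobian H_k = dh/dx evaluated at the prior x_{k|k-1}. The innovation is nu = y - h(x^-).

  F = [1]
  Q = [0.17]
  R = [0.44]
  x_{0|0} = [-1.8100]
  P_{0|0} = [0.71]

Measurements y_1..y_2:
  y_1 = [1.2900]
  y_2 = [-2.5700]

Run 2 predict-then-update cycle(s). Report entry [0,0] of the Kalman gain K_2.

step 1: x^-=[-1.8100]  P^-=[0.8800]  H_jac=[-3.6200]  S=[11.9719]  K=[-0.2661]  nu=[-1.9861]  x^+=[-1.2815]  P^+=[0.0323]
step 2: x^-=[-1.2815]  P^-=[0.2023]  H_jac=[-2.5630]  S=[1.7692]  K=[-0.2931]  nu=[-4.2123]  x^+=[-0.0468]  P^+=[0.0503]

K[0,0] = -0.2931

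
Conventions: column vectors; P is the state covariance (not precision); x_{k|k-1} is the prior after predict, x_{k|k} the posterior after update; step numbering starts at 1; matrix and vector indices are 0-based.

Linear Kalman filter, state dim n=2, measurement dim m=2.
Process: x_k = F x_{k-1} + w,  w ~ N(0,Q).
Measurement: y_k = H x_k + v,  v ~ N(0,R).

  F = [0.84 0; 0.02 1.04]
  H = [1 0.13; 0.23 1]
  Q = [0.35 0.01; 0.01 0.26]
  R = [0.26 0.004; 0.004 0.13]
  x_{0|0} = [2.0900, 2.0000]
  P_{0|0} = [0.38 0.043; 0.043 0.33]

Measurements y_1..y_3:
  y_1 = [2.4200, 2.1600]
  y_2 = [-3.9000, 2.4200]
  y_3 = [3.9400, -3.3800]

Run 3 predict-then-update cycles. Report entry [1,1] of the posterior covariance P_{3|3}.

P_post[1,1] = 0.1040

step 1: x^-=[1.7556, 2.1218]  P^-=[0.6181 0.0539; 0.0539 0.6189]  S=[0.9026 0.2822; 0.2822 0.8064]  K=[0.6923 0.0009; -0.1076 0.8205]  nu=[0.3886, -0.3656]  x^+=[2.0243, 1.7800]  P^+=[0.1852 -0.0397; -0.0397 0.1154]
step 2: x^-=[1.7004, 1.8917]  P^-=[0.4806 -0.0216; -0.0216 0.3832]  S=[0.7415 0.1422; 0.1422 0.5287]  K=[0.6454 -0.0052; -0.1044 0.7435]  nu=[-5.8463, 0.1372]  x^+=[-2.0736, 2.6043]  P^+=[0.1727 -0.0378; -0.0378 0.1049]
step 3: x^-=[-1.7419, 2.6670]  P^-=[0.4719 -0.0201; -0.0201 0.3720]  S=[0.7329 0.1401; 0.1401 0.5177]  K=[0.6408 -0.0027; -0.1025 0.7374]  nu=[5.3352, -5.6463]  x^+=[1.6921, -2.0432]  P^+=[0.1714 -0.0372; -0.0372 0.1040]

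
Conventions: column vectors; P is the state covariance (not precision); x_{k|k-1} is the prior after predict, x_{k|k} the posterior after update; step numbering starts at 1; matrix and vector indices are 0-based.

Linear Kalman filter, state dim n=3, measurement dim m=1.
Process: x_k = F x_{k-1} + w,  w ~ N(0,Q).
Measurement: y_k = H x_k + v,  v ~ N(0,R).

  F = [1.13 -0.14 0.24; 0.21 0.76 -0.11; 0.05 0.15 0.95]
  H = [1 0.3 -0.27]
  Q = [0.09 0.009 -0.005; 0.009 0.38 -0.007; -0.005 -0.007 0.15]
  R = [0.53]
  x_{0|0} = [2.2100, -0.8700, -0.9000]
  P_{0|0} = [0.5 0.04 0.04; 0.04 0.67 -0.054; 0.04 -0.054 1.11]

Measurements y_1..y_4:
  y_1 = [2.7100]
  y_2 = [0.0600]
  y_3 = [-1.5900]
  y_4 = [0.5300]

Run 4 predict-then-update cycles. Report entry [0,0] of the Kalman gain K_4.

K[0,0] = 0.6878

step 1: x^-=[2.4031, -0.0981, -0.8750]  P^-=[0.8182 0.0466 0.3174; 0.0466 0.8224 -0.0689; 0.3174 -0.0689 1.1571]  S=[1.3743]  K=[0.5432; 0.2270; -0.0114]  nu=[0.1001]  x^+=[2.4575, -0.0754, -0.8761]  P^+=[0.4127 -0.1228 0.3259; -0.1228 0.7516 -0.0654; 0.3259 -0.0654 1.1569]
step 2: x^-=[2.5772, 0.5552, -0.7208]  P^-=[0.9184 -0.1425 0.6065; -0.1425 0.8030 -0.0293; 0.6065 -0.0293 1.2226]  S=[1.2016]  K=[0.5925; 0.0885; 0.2227]  nu=[-2.8784]  x^+=[0.8718, 0.3004, -1.3618]  P^+=[0.4966 -0.2055 0.4479; -0.2055 0.7936 -0.0530; 0.4479 -0.0530 1.1630]
step 3: x^-=[0.6162, 0.5612, -1.2051]  P^-=[1.1182 -0.2023 0.7295; -0.2023 0.7969 0.0024; 0.7295 0.0024 1.2430]  S=[1.2948]  K=[0.6646; 0.0279; 0.3048]  nu=[-2.6999]  x^+=[-1.1782, 0.4858, -2.0280]  P^+=[0.5463 -0.2263 0.4673; -0.2263 0.7959 -0.0086; 0.4673 -0.0086 1.1228]
step 4: x^-=[-1.8860, 0.3449, -1.9126]  P^-=[1.1935 -0.1996 0.7364; -0.1996 0.7850 0.0410; 0.7364 0.0410 1.2211]  S=[1.3590]  K=[0.6878; 0.0183; 0.3083]  nu=[1.7962]  x^+=[-0.6507, 0.3777, -1.3588]  P^+=[0.5506 -0.2167 0.4482; -0.2167 0.7846 0.0333; 0.4482 0.0333 1.0919]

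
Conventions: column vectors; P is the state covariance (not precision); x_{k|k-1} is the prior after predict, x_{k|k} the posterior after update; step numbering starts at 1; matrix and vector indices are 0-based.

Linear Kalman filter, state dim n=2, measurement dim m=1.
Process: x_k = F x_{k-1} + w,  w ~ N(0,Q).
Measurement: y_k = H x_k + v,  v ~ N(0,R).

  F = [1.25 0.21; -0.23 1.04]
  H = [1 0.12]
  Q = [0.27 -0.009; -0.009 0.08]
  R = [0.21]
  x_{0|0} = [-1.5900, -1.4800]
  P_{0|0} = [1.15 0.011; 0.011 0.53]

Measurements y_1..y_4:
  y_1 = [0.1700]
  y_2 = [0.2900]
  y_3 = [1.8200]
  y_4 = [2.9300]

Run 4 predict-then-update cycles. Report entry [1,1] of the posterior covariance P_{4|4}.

step 1: x^-=[-2.2983, -1.1735]  P^-=[2.0960 -0.2101; -0.2101 0.7088]  S=[2.2658]  K=[0.9139; -0.0552]  nu=[2.6091]  x^+=[0.0863, -1.3175]  P^+=[0.2034 -0.0958; -0.0958 0.7019]
step 2: x^-=[-0.1688, -1.3900]  P^-=[0.5685 -0.0341; -0.0341 0.8958]  S=[0.7832]  K=[0.7206; 0.0937]  nu=[0.6256]  x^+=[0.2820, -1.3314]  P^+=[0.1618 -0.0870; -0.0870 0.8889]
step 3: x^-=[0.0729, -1.4495]  P^-=[0.5163 0.0297; 0.0297 1.0916]  S=[0.7492]  K=[0.6939; 0.2146]  nu=[1.9210]  x^+=[1.4060, -1.0374]  P^+=[0.1555 -0.0818; -0.0818 1.0572]
step 4: x^-=[1.5396, -1.4023]  P^-=[0.5167 0.0748; 0.0748 1.2708]  S=[0.7630]  K=[0.6890; 0.2979]  nu=[1.5586]  x^+=[2.6136, -0.9380]  P^+=[0.1545 -0.0818; -0.0818 1.2031]

P_post[1,1] = 1.2031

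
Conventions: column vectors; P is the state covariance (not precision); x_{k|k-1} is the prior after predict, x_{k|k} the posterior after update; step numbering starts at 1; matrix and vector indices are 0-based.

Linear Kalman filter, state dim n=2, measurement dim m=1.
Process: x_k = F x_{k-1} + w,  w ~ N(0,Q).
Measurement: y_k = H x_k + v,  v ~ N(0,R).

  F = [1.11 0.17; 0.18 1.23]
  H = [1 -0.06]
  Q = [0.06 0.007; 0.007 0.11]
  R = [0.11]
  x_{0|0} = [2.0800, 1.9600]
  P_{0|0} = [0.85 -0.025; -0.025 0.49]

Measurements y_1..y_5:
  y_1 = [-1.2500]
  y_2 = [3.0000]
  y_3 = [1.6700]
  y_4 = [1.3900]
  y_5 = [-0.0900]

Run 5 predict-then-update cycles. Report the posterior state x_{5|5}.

x_post = [0.8154, 0.6936]

step 1: x^-=[2.6420, 2.7852]  P^-=[1.1120 0.2444; 0.2444 0.8678]  S=[1.1958]  K=[0.9177; 0.1608]  nu=[-3.7249]  x^+=[-0.7762, 2.1861]  P^+=[0.1050 0.0679; 0.0679 0.8369]
step 2: x^-=[-0.4899, 2.5492]  P^-=[0.2392 0.2978; 0.2978 1.4096]  S=[0.3185]  K=[0.6948; 0.6692]  nu=[3.6429]  x^+=[2.0413, 4.9872]  P^+=[0.0854 0.1496; 0.1496 1.2669]
step 3: x^-=[3.1136, 6.5016]  P^-=[0.2583 0.4978; 0.4978 2.0957]  S=[0.3161]  K=[0.7227; 1.1771]  nu=[-1.0535]  x^+=[2.3523, 5.2615]  P^+=[0.0932 0.2289; 0.2289 1.6577]
step 4: x^-=[3.5055, 6.8951]  P^-=[0.3092 0.6918; 0.6918 2.7223]  S=[0.3460]  K=[0.7737; 1.5276]  nu=[-1.7018]  x^+=[2.1888, 4.2954]  P^+=[0.1021 0.2829; 0.2829 1.9150]
step 5: x^-=[3.1598, 5.6773]  P^-=[0.3479 0.8228; 0.8228 3.1358]  S=[0.3705]  K=[0.8059; 1.7131]  nu=[-2.9092]  x^+=[0.8154, 0.6936]  P^+=[0.1073 0.3114; 0.3114 2.0486]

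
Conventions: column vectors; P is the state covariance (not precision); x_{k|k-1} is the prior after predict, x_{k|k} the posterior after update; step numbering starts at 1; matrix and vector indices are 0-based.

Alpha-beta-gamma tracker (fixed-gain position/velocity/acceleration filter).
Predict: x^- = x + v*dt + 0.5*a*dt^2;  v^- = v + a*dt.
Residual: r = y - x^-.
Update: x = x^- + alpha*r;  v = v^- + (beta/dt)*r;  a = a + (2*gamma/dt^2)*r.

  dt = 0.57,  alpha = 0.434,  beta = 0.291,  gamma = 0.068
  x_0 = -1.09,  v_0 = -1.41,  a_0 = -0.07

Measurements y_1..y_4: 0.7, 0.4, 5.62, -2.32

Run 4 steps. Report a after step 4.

step 1: x_pred=-1.9051  r=2.6051  x^+=-0.7745  v^+=-0.1199  a^+=1.0205
step 2: x_pred=-0.6771  r=1.0771  x^+=-0.2096  v^+=1.0116  a^+=1.4713
step 3: x_pred=0.6060  r=5.0140  x^+=2.7821  v^+=4.4100  a^+=3.5701
step 4: x_pred=5.8757  r=-8.1957  x^+=2.3188  v^+=2.2608  a^+=0.1395

a_post = 0.1395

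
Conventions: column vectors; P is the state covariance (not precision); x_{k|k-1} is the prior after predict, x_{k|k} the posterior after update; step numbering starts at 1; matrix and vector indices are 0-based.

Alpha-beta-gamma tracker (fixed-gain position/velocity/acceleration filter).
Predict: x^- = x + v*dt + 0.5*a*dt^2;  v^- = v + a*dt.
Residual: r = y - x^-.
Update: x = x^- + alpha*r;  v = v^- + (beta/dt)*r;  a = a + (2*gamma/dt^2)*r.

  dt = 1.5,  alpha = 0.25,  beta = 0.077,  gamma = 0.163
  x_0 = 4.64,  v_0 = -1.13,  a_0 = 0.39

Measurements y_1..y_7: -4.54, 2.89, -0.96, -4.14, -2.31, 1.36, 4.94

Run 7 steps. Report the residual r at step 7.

step 1: x_pred=3.3838  r=-7.9238  x^+=1.4028  v^+=-0.9518  a^+=-0.7581
step 2: x_pred=-0.8776  r=3.7676  x^+=0.0643  v^+=-1.8954  a^+=-0.2122
step 3: x_pred=-3.0176  r=2.0576  x^+=-2.5032  v^+=-2.1081  a^+=0.0859
step 4: x_pred=-5.5686  r=1.4286  x^+=-5.2115  v^+=-1.9058  a^+=0.2929
step 5: x_pred=-7.7406  r=5.4306  x^+=-6.3830  v^+=-1.1876  a^+=1.0798
step 6: x_pred=-6.9497  r=8.3097  x^+=-4.8723  v^+=0.8586  a^+=2.2838
step 7: x_pred=-1.0152  r=5.9552  x^+=0.4736  v^+=4.5899  a^+=3.1466

resid = 5.9552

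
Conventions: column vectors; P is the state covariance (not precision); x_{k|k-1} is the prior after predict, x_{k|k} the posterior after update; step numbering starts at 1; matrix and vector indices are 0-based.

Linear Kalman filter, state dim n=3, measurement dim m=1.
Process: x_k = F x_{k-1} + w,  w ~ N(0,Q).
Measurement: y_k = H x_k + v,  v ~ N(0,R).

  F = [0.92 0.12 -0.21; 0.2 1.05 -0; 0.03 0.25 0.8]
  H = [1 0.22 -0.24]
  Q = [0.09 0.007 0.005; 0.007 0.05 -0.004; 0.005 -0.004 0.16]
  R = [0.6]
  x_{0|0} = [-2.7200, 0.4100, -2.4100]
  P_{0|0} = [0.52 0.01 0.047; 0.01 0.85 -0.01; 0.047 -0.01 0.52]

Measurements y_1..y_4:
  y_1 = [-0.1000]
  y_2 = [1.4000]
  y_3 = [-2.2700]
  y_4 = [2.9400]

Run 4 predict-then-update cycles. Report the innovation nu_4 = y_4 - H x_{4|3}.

innov = [3.2210]

step 1: x^-=[-1.9471, -0.1135, -1.9071]  P^-=[0.5499 0.2199 -0.0063; 0.2199 1.0121 0.2222; -0.0063 0.2222 0.5448]  S=[1.3065]  K=[0.4590; 0.2979; -0.0675]  nu=[1.4144]  x^+=[-1.2979, 0.3079, -2.0026]  P^+=[0.2745 0.0412 0.0342; 0.0412 0.8962 0.2485; 0.0342 0.2485 0.5388]
step 2: x^-=[-0.7365, 0.0637, -1.5640]  P^-=[0.3424 0.1550 -0.0057; 0.1550 1.0663 0.4504; -0.0057 0.4504 0.6628]  S=[1.0556]  K=[0.3580; 0.2667; -0.0622]  nu=[1.7472]  x^+=[-0.1111, 0.5297, -1.6727]  P^+=[0.2071 0.0542 0.0178; 0.0542 0.9912 0.4679; 0.0178 0.4679 0.6587]
step 3: x^-=[0.3126, 0.5339, -1.2091]  P^-=[0.2902 0.1198 -0.0242; 0.1198 1.1739 0.6578; -0.0242 0.6578 0.8325]  S=[0.9898]  K=[0.3256; 0.2225; -0.0801]  nu=[-2.9903]  x^+=[-0.6611, -0.1313, -0.9696]  P^+=[0.1852 0.0481 0.0016; 0.0481 1.1249 0.6754; 0.0016 0.6754 0.8262]
step 4: x^-=[-0.4204, -0.2701, -0.8283]  P^-=[0.2753 0.0814 -0.0531; 0.0814 1.3178 0.8639; -0.0531 0.8639 1.0302]  S=[0.9686]  K=[0.3159; 0.1693; -0.1139]  nu=[3.2210]  x^+=[0.5972, 0.2754, -1.1952]  P^+=[0.1787 0.0296 -0.0183; 0.0296 1.2901 0.8826; -0.0183 0.8826 1.0176]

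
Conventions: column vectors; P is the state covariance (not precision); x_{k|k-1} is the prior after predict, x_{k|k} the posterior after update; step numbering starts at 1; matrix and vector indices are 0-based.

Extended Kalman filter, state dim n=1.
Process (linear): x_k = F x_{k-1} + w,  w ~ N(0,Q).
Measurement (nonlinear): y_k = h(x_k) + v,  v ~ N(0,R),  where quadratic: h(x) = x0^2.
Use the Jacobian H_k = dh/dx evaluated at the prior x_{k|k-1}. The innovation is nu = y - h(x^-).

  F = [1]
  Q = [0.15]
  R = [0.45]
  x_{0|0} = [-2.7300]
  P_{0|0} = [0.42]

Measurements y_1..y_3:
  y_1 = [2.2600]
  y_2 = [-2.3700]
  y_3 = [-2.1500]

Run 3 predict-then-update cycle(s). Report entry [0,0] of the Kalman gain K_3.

K[0,0] = -0.2877

step 1: x^-=[-2.7300]  P^-=[0.5700]  H_jac=[-5.4600]  S=[17.4426]  K=[-0.1784]  nu=[-5.1929]  x^+=[-1.8035]  P^+=[0.0147]
step 2: x^-=[-1.8035]  P^-=[0.1647]  H_jac=[-3.6069]  S=[2.5928]  K=[-0.2291]  nu=[-5.6225]  x^+=[-0.5152]  P^+=[0.0286]
step 3: x^-=[-0.5152]  P^-=[0.1786]  H_jac=[-1.0304]  S=[0.6396]  K=[-0.2877]  nu=[-2.4154]  x^+=[0.1797]  P^+=[0.1256]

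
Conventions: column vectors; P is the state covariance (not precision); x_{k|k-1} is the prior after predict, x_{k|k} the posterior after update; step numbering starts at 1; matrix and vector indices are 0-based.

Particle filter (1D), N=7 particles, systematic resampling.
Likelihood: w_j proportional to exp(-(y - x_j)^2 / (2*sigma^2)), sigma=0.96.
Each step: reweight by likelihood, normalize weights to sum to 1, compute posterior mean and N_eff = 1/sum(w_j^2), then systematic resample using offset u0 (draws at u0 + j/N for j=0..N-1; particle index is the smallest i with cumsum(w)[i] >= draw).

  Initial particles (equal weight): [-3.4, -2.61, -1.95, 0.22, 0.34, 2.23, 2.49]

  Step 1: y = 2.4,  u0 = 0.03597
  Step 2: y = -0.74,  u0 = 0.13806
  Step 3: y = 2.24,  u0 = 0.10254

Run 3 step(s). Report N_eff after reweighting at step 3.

N_eff = 3.1192

step 1: w=[0.0000, 0.0000, 0.0000, 0.0352, 0.0464, 0.4566, 0.4618]  mean=2.1915  Neff=2.3523  idx=[4, 5, 5, 5, 6, 6, 6]
step 2: w=[0.9374, 0.0147, 0.0147, 0.0147, 0.0061, 0.0061, 0.0061]  mean=0.4632  Neff=1.1371  idx=[0, 0, 0, 0, 0, 0, 6]
step 3: w=[0.0778, 0.0778, 0.0778, 0.0778, 0.0778, 0.0778, 0.5332]  mean=1.4863  Neff=3.1192  idx=[1, 3, 4, 6, 6, 6, 6]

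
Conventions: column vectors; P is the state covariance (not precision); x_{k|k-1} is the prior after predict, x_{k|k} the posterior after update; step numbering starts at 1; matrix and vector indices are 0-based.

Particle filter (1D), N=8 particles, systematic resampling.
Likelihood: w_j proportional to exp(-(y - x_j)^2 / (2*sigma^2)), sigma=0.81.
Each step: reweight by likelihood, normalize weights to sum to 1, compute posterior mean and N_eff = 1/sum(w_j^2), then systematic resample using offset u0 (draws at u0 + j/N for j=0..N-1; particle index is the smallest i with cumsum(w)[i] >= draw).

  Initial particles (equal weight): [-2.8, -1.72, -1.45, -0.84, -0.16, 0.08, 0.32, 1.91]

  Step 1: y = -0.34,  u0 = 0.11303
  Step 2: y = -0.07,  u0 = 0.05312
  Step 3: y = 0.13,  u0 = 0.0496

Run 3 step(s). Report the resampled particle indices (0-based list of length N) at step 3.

step 1: w=[0.0025, 0.0578, 0.0965, 0.2041, 0.2409, 0.2158, 0.1772, 0.0052]  mean=-0.3724  Neff=5.2538  idx=[2, 3, 4, 4, 5, 5, 6, 6]
step 2: w=[0.0355, 0.0964, 0.1505, 0.1505, 0.1488, 0.1488, 0.1348, 0.1348]  mean=-0.0704  Neff=7.3281  idx=[1, 2, 3, 3, 4, 5, 6, 7]
step 3: w=[0.0674, 0.1295, 0.1295, 0.1295, 0.1378, 0.1378, 0.1343, 0.1343]  mean=-0.0108  Neff=7.7592  idx=[0, 1, 2, 3, 4, 5, 6, 7]

resampled_idx = [0, 1, 2, 3, 4, 5, 6, 7]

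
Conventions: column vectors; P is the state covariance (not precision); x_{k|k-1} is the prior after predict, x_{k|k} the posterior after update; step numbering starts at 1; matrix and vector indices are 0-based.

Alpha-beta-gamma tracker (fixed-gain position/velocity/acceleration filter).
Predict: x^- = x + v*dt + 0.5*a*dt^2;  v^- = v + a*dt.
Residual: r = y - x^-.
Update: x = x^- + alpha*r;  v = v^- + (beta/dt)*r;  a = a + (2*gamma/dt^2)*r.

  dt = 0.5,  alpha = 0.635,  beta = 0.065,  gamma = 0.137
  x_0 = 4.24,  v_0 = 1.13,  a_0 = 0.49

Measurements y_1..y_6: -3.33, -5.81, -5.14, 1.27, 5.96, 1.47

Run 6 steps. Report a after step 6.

a_post = 26.7615

step 1: x_pred=4.8662  r=-8.1962  x^+=-0.3384  v^+=0.3095  a^+=-8.4931
step 2: x_pred=-1.2453  r=-4.5647  x^+=-4.1439  v^+=-4.5305  a^+=-13.4960
step 3: x_pred=-8.0961  r=2.9561  x^+=-6.2190  v^+=-10.8942  a^+=-10.2561
step 4: x_pred=-12.9481  r=14.2181  x^+=-3.9196  v^+=-14.1739  a^+=5.3269
step 5: x_pred=-10.3407  r=16.3007  x^+=0.0102  v^+=-9.3914  a^+=23.1925
step 6: x_pred=-1.7864  r=3.2564  x^+=0.2814  v^+=2.6282  a^+=26.7615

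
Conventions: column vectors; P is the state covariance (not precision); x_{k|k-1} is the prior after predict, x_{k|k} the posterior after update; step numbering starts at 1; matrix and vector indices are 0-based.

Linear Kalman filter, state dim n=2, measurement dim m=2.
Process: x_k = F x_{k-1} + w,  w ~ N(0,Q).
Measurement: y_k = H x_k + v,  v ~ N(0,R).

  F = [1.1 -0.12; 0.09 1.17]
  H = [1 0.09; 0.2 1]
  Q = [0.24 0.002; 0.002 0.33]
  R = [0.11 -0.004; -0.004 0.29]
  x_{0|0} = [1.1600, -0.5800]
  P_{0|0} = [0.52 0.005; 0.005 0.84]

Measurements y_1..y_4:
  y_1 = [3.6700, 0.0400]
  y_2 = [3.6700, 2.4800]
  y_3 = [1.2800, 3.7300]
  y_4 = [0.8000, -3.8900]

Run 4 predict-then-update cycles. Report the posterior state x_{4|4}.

x_post = [1.0383, -1.6194]

step 1: x^-=[1.3456, -0.5742]  P^-=[0.8800 -0.0581; -0.0581 1.4851]  S=[0.9916 0.2465; 0.2465 1.7871]  K=[0.8965 -0.0577; -0.1334 0.8429]  nu=[2.3761, 0.3451]  x^+=[3.4560, -0.6002]  P^+=[0.1025 -0.0408; -0.0408 0.2531]
step 2: x^-=[3.8736, -0.3912]  P^-=[0.3785 -0.0755; -0.0755 0.6688]  S=[0.4803 0.0550; 0.0550 0.9437]  K=[0.7790 -0.0452; -0.1120 0.6992]  nu=[-0.1684, 2.0965]  x^+=[3.6476, 1.0935]  P^+=[0.0889 -0.0340; -0.0340 0.2100]
step 3: x^-=[3.8812, 1.6077]  P^-=[0.3596 -0.0621; -0.0621 0.6110]  S=[0.4634 0.0597; 0.0597 0.8906]  K=[0.7692 -0.0405; -0.1028 0.6791]  nu=[-2.7459, 1.3461]  x^+=[1.7144, 2.8041]  P^+=[0.0877 -0.0324; -0.0324 0.2038]
step 4: x^-=[1.5494, 3.4351]  P^-=[0.3576 -0.0592; -0.0592 0.6029]  S=[0.4618 0.0615; 0.0615 0.8835]  K=[0.7680 -0.0395; -0.1008 0.6760]  nu=[-1.0586, -7.6349]  x^+=[1.0383, -1.6194]  P^+=[0.0875 -0.0320; -0.0320 0.2028]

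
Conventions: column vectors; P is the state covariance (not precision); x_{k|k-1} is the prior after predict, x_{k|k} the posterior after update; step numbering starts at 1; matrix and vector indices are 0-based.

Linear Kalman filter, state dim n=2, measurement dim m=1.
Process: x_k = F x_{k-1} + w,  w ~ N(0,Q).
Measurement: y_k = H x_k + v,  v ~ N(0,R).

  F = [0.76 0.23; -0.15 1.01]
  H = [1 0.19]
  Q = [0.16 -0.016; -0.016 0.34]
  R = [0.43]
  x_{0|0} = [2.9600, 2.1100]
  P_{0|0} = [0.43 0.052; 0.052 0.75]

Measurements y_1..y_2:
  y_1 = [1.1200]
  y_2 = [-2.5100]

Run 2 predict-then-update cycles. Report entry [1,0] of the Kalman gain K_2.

step 1: x^-=[2.7349, 1.6871]  P^-=[0.4662 0.1473; 0.1473 1.0990]  S=[0.9919]  K=[0.4983; 0.3591]  nu=[-1.9354]  x^+=[1.7705, 0.9922]  P^+=[0.2200 -0.0301; -0.0301 0.9711]
step 2: x^-=[1.5738, 0.7365]  P^-=[0.3279 0.1624; 0.1624 1.3447]  S=[0.8682]  K=[0.4132; 0.4814]  nu=[-4.2238]  x^+=[-0.1716, -1.2968]  P^+=[0.1796 -0.0103; -0.0103 1.1435]

K[1,0] = 0.4814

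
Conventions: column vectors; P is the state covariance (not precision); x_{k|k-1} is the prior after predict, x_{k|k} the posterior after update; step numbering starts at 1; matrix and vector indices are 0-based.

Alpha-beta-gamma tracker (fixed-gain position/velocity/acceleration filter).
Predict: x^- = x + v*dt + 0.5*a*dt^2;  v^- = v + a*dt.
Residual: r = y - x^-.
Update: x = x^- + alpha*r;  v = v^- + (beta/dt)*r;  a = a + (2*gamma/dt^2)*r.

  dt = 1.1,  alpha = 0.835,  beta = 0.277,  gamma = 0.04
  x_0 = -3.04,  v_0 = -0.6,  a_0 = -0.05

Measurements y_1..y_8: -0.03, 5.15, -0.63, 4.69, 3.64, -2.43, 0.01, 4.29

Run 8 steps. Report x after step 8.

x_post = 3.4137

step 1: x_pred=-3.7303  r=3.7003  x^+=-0.6405  v^+=0.2768  a^+=0.1946
step 2: x_pred=-0.2183  r=5.3683  x^+=4.2642  v^+=1.8427  a^+=0.5496
step 3: x_pred=6.6237  r=-7.2537  x^+=0.5669  v^+=0.6206  a^+=0.0700
step 4: x_pred=1.2919  r=3.3981  x^+=4.1293  v^+=1.5533  a^+=0.2947
step 5: x_pred=6.0163  r=-2.3763  x^+=4.0321  v^+=1.2791  a^+=0.1375
step 6: x_pred=5.5223  r=-7.9523  x^+=-1.1179  v^+=-0.5722  a^+=-0.3882
step 7: x_pred=-1.9821  r=1.9921  x^+=-0.3187  v^+=-0.4975  a^+=-0.2565
step 8: x_pred=-1.0212  r=5.3112  x^+=3.4137  v^+=0.5577  a^+=0.0946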